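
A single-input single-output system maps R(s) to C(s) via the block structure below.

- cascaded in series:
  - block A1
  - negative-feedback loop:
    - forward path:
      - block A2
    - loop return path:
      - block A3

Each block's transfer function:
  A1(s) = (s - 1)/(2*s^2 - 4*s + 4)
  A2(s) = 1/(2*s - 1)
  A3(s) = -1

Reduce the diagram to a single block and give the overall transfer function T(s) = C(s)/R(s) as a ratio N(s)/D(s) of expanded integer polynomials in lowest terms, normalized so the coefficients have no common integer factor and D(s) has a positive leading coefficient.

Step 1 - close the feedback loop around A2, A3 gives 1/(2*s - 2)
Step 2 - combine A1, [A2/(1+A2*A3)] in series; the result is T(s) itself (integer coefficients, no common factor, positive leading denominator coefficient)

Therefore the answer is 1/(4*s^2 - 8*s + 8).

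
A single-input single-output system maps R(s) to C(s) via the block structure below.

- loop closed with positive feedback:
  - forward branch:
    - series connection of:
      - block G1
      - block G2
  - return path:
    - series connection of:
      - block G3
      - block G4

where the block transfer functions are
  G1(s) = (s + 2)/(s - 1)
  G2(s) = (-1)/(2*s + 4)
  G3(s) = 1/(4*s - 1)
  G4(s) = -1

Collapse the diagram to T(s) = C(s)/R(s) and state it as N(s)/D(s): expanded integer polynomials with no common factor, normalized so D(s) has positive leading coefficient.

Reducing step by step:

1. reduce the series chain G1, G2 gives (-1)/(2*s - 2)
2. multiply G3, G4 (series) gives (-1)/(4*s - 1)
3. apply the feedback formula to (G1*G2), (G3*G4), which is the overall transfer function T(s) = C(s)/R(s) in lowest terms

Answer: (1 - 4*s)/(8*s^2 - 10*s + 1)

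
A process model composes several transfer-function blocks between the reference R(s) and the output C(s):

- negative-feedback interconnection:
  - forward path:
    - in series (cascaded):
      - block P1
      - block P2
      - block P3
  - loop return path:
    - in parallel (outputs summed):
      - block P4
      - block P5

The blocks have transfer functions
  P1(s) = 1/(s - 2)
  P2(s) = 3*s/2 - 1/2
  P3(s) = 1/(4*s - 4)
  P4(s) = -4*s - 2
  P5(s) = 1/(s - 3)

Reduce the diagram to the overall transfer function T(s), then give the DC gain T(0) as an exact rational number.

Step 1: combine P1, P2, P3 in series; result (3*s - 1)/(8*s^2 - 24*s + 16)
Step 2: add P4, P5 (parallel); result (-4*s^2 + 10*s + 7)/(s - 3)
Step 3: collapse the loop ((P1*P2*P3) forward, (P4+P5) return); result (-3*s^2 + 10*s - 3)/(4*s^3 + 14*s^2 - 99*s + 55)
Step 3 gives the overall T(s). Then T(0) = -3/55.

Hence the answer: -3/55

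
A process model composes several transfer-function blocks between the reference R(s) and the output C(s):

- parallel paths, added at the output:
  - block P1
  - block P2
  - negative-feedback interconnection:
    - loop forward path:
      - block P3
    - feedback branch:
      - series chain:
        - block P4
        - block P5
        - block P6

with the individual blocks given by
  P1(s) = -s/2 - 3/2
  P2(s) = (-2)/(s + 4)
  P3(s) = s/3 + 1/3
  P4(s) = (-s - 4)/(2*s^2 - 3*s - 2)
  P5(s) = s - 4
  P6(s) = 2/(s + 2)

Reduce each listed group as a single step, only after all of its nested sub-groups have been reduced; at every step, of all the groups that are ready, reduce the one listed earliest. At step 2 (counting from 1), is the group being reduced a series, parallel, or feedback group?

Reducing step by step:

1. combine P4, P5, P6 in series
2. collapse the loop (P3 forward, (P4*P5*P6) return)
3. add P1, P2, [P3/(1+P3*(P4*P5*P6))] (parallel)
Step 2 collapses a feedback group.

Answer: feedback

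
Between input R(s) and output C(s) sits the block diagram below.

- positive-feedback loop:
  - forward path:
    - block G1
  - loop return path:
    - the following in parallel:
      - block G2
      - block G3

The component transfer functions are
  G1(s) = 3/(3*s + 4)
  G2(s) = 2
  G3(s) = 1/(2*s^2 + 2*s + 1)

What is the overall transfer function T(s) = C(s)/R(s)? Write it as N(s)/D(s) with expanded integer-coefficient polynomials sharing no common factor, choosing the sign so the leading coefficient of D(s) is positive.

Answer: (6*s^2 + 6*s + 3)/(6*s^3 + 2*s^2 - s - 5)

Working:
(1) combine G2, G3 in parallel -> (4*s^2 + 4*s + 3)/(2*s^2 + 2*s + 1)
(2) reduce the feedback loop with forward G1 and return (G2+G3); the result is T(s) itself (integer coefficients, no common factor, positive leading denominator coefficient)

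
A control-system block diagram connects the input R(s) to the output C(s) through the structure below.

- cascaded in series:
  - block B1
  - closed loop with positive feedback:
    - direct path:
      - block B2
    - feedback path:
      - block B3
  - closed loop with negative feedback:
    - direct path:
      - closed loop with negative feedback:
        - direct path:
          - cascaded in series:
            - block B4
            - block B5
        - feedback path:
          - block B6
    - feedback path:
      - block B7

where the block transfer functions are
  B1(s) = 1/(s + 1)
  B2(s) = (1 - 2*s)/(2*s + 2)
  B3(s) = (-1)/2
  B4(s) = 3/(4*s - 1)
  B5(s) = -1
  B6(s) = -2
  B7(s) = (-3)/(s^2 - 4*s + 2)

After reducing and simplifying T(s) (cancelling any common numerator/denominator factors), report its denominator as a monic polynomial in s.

The answer is s^5 + 3*s^4/4 - 81*s^3/8 - 101*s^2/8 + 73*s/8 + 95/8.

Reasoning:
[1] collapse the loop (B2 forward, B3 return); result (2 - 4*s)/(2*s + 5)
[2] multiply B4, B5 (series); result (-3)/(4*s - 1)
[3] feedback reduction of (B4*B5), B6; result (-3)/(4*s + 5)
[4] close the feedback loop around [(B4*B5)/(1+(B4*B5)*B6)], B7; result (-3*s^2 + 12*s - 6)/(4*s^3 - 11*s^2 - 12*s + 19)
[5] multiply B1, [B2/(1-B2*B3)], [[(B4*B5)/(1+(B4*B5)*B6)]/(1+[(B4*B5)/(1+(B4*B5)*B6)]*B7)] (series); result (12*s^3 - 54*s^2 + 48*s - 12)/(8*s^5 + 6*s^4 - 81*s^3 - 101*s^2 + 73*s + 95)
No further cancellation is possible in the step-5 result, so that is T(s). Its denominator becomes monic after dividing by the leading coefficient 8.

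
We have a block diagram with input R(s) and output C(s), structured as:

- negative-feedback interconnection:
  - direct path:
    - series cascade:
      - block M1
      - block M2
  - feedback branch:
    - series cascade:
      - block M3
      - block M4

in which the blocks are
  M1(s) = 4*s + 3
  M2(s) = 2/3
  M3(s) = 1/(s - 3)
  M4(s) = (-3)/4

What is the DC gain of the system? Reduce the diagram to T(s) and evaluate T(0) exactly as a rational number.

Step 1 - series reduction of M1, M2 = 8*s/3 + 2
Step 2 - cascade M3, M4 = (-3)/(4*s - 12)
Step 3 - apply the feedback formula to (M1*M2), (M3*M4) = (-16*s^2 + 36*s + 36)/(6*s + 27)
That last expression is T(s); at s = 0 only the constant terms survive, so T(0) = 36/27 = 4/3.

Answer: 4/3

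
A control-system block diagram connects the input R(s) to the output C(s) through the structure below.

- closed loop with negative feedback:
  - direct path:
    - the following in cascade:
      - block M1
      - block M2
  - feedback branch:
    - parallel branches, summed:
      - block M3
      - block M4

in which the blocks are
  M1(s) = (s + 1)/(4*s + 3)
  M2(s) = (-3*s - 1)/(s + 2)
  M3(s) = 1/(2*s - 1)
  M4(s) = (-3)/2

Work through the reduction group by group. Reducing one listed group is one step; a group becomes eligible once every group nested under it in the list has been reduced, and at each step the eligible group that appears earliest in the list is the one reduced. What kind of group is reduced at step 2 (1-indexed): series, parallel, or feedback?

Answer: parallel

Working:
1. reduce the series chain M1, M2
2. sum the parallel branches M3, M4
3. close the feedback loop around (M1*M2), (M3+M4)
Step 2: parallel.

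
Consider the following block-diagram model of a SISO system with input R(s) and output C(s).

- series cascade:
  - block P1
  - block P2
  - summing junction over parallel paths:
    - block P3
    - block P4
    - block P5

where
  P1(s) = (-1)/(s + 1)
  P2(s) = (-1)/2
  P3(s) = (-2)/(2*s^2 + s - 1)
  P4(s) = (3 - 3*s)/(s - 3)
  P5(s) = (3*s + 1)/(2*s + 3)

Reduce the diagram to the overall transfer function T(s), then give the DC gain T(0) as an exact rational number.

Step 1: combine P3, P4, P5 in parallel -> (-6*s^4 - 25*s^3 + 23*s + 12)/(4*s^4 - 4*s^3 - 23*s^2 - 6*s + 9)
Step 2: multiply P1, P2, (P3+P4+P5) (series) -> (-6*s^4 - 25*s^3 + 23*s + 12)/(8*s^5 - 54*s^3 - 58*s^2 + 6*s + 18)
Step 2 gives the overall T(s). Then T(0) = 12/18 = 2/3.

Therefore the answer is 2/3.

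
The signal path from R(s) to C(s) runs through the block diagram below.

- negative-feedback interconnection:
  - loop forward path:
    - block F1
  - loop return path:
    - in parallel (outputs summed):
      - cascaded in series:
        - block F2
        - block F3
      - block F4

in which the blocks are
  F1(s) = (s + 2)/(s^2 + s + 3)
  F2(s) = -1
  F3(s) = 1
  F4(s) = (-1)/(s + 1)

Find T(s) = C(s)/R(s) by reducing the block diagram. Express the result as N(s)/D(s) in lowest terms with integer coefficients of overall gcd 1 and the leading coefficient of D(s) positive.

Step 1: cascade F2, F3; result -1
Step 2: combine (F2*F3), F4 in parallel; result (-s - 2)/(s + 1)
Step 3: close the feedback loop around F1, ((F2*F3)+F4); the result is T(s) itself (integer coefficients, no common factor, positive leading denominator coefficient)

Therefore the answer is (s^2 + 3*s + 2)/(s^3 + s^2 - 1).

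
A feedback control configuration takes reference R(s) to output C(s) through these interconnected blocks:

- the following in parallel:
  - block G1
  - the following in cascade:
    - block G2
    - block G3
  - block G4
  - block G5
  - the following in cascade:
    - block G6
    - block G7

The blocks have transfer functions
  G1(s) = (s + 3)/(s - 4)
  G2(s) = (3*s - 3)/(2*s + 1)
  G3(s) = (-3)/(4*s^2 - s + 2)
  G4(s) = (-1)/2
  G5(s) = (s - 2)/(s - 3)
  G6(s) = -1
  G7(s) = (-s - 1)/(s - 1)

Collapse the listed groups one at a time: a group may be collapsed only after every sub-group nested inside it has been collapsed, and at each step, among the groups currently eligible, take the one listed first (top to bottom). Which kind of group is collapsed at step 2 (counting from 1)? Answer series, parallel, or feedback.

(1) reduce the series chain G2, G3
(2) reduce the series chain G6, G7
(3) add G1, (G2*G3), G4, G5, (G6*G7) (parallel)
The group at step 2 is a series group.

Therefore the answer is series.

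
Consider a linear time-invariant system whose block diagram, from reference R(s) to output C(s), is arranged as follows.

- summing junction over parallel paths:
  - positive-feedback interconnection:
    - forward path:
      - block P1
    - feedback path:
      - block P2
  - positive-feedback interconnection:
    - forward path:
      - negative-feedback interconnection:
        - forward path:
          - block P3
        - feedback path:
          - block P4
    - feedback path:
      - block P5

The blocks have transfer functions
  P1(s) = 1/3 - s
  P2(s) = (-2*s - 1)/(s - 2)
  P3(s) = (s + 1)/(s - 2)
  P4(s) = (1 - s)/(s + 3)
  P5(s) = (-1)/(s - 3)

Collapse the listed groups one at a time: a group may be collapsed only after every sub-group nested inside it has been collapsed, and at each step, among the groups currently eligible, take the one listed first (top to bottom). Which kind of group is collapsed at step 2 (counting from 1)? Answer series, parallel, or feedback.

Step 1: reduce the feedback loop with forward P1 and return P2
Step 2: collapse the loop (P3 forward, P4 return)
Step 3: apply the feedback formula to [P3/(1+P3*P4)], P5
Step 4: combine [P1/(1-P1*P2)], [[P3/(1+P3*P4)]/(1-[P3/(1+P3*P4)]*P5)] in parallel
Step 2 collapses a feedback group.

Final answer: feedback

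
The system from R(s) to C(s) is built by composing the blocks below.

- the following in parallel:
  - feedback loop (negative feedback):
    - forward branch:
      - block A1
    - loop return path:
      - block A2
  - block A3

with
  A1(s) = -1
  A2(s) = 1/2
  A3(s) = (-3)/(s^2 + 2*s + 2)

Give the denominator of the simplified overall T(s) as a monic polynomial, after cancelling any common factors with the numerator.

The answer is s^2 + 2*s + 2.

Reasoning:
Step 1. close the feedback loop around A1, A2 gives -2
Step 2. parallel reduction of [A1/(1+A1*A2)], A3 gives (-2*s^2 - 4*s - 7)/(s^2 + 2*s + 2)
That last expression is T(s), already simplified, and its denominator is already monic.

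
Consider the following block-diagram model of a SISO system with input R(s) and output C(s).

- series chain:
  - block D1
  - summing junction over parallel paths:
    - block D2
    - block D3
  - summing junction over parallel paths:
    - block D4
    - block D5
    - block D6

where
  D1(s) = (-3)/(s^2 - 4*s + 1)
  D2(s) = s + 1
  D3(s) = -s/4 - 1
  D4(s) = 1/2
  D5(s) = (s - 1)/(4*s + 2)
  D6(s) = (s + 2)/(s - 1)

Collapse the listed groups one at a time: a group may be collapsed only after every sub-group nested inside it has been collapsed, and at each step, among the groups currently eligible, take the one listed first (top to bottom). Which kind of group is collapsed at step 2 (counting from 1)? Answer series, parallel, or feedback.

1. combine D2, D3 in parallel
2. add D4, D5, D6 (parallel)
3. series reduction of D1, (D2+D3), (D4+D5+D6)
So the answer for step 2 is parallel.

Final answer: parallel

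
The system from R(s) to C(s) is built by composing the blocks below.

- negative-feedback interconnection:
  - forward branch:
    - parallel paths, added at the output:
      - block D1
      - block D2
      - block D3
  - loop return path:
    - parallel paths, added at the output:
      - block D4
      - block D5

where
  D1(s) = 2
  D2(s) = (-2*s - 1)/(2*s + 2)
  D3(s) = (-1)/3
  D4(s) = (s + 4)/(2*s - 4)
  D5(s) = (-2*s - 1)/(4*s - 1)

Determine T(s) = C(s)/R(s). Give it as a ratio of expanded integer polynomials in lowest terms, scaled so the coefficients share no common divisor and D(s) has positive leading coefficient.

1. parallel reduction of D1, D2, D3: (4*s + 7)/(6*s + 6)
2. sum the parallel branches D4, D5: (21*s)/(8*s^2 - 18*s + 4)
3. apply the feedback formula to (D1+D2+D3), (D4+D5); the result is T(s) itself (integer coefficients, no common factor, positive leading denominator coefficient)

Hence the answer: (32*s^3 - 16*s^2 - 110*s + 28)/(48*s^3 + 24*s^2 + 63*s + 24)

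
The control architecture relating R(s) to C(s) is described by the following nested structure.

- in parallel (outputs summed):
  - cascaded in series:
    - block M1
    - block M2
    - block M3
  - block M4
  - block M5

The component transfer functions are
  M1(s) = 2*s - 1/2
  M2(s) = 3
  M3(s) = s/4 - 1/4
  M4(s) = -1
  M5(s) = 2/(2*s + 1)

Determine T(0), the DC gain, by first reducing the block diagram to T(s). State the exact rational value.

Answer: 11/8

Working:
Step 1: combine M1, M2, M3 in series = 3*s^2/2 - 15*s/8 + 3/8
Step 2: combine (M1*M2*M3), M4, M5 in parallel = (24*s^3 - 18*s^2 - 25*s + 11)/(16*s + 8)
The step-2 result is T(s). Setting s = 0: T(0) = 11/8.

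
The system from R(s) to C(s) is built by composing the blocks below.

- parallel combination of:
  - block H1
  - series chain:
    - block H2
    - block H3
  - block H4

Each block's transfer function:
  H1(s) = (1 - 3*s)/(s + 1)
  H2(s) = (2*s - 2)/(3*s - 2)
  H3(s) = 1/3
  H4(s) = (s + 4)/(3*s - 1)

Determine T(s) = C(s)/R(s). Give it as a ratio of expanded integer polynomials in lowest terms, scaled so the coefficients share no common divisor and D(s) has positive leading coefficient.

Answer: (-66*s^3 + 145*s^2 - 45*s - 16)/(27*s^3 - 21*s + 6)

Working:
[1] reduce the series chain H2, H3: (2*s - 2)/(9*s - 6)
[2] reduce the parallel group H1, (H2*H3), H4: this yields T(s), and no further normalization is needed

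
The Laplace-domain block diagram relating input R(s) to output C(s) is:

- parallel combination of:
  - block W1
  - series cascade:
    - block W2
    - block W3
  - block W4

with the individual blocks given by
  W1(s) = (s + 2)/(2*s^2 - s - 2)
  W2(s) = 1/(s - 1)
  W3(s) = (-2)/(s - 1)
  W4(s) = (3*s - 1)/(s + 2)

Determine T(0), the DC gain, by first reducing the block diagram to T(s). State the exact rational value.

Step 1: series reduction of W2, W3: (-2)/(s^2 - 2*s + 1)
Step 2: add W1, (W2*W3), W4 (parallel): (6*s^5 - 16*s^4 + 9*s^3 - 2*s^2 - 5*s + 14)/(2*s^5 - s^4 - 8*s^3 + 7*s^2 + 4*s - 4)
That last expression is T(s); at s = 0 only the constant terms survive, so T(0) = 14/(-4) = -7/2.

Hence the answer: -7/2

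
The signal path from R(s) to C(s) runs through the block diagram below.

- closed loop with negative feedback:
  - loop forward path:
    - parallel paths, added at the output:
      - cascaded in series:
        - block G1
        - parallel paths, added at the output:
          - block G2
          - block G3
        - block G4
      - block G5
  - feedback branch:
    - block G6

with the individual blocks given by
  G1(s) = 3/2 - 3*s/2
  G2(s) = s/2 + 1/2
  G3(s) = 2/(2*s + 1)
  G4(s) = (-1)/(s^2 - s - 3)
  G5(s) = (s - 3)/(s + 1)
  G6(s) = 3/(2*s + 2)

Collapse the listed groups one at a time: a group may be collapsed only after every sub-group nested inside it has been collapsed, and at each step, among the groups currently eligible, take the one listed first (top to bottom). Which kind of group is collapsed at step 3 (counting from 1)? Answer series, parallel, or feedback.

Reducing step by step:

Step 1: parallel reduction of G2, G3
Step 2: reduce the series chain G1, (G2+G3), G4
Step 3: add (G1*(G2+G3)*G4), G5 (parallel)
Step 4: close the feedback loop around ((G1*(G2+G3)*G4)+G5), G6
Step 3: parallel.

Answer: parallel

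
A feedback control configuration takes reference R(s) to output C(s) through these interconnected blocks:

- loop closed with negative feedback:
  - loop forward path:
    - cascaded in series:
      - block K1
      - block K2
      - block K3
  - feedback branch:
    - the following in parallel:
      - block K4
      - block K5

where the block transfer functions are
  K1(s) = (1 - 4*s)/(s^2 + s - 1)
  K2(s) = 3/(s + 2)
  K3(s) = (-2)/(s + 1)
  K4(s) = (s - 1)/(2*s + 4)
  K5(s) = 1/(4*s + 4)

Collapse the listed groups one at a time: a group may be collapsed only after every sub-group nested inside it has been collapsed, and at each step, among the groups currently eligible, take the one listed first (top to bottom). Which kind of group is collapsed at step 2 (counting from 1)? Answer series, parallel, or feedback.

(1) reduce the series chain K1, K2, K3
(2) combine K4, K5 in parallel
(3) reduce the feedback loop with forward (K1*K2*K3) and return (K4+K5)
Step 2: parallel.

Therefore the answer is parallel.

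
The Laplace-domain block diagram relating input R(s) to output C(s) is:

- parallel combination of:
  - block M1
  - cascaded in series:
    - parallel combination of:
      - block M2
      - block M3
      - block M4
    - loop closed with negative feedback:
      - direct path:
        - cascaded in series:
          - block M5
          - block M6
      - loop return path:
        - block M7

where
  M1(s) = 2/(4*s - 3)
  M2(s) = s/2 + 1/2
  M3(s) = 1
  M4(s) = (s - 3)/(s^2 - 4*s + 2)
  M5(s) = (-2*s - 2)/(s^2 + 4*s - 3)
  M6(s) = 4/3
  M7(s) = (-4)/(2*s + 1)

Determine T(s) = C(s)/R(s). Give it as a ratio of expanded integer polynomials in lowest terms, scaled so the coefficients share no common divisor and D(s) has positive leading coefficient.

Step 1 - add M2, M3, M4 (parallel) -> (s^3 - s^2 - 8*s)/(2*s^2 - 8*s + 4)
Step 2 - series reduction of M5, M6 -> (-8*s - 8)/(3*s^2 + 12*s - 9)
Step 3 - collapse the loop ((M5*M6) forward, M7 return) -> (-16*s^2 - 24*s - 8)/(6*s^3 + 27*s^2 + 26*s + 23)
Step 4 - cascade (M2+M3+M4), [(M5*M6)/(1+(M5*M6)*M7)] -> (-8*s^5 - 4*s^4 + 72*s^3 + 100*s^2 + 32*s)/(6*s^5 + 3*s^4 - 70*s^3 - 27*s^2 - 40*s + 46)
Step 5 - combine M1, ((M2+M3+M4)*[(M5*M6)/(1+(M5*M6)*M7)]) in parallel, which is the overall transfer function T(s) = C(s)/R(s) in lowest terms

Answer: (-32*s^6 + 20*s^5 + 306*s^4 + 44*s^3 - 226*s^2 - 176*s + 92)/(24*s^6 - 6*s^5 - 289*s^4 + 102*s^3 - 79*s^2 + 304*s - 138)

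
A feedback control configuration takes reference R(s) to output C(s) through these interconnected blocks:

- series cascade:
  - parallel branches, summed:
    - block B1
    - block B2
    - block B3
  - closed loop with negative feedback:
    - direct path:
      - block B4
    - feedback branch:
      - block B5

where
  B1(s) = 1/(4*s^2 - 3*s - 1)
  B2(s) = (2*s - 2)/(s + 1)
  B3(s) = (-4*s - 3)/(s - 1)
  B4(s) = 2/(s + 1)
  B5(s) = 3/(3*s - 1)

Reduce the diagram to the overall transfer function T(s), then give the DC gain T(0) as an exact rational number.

Step 1 - add B1, B2, B3 (parallel) = (-8*s^3 - 46*s^2 - 14*s)/(4*s^3 + s^2 - 4*s - 1)
Step 2 - feedback reduction of B4, B5 = (6*s - 2)/(3*s^2 + 2*s + 5)
Step 3 - series reduction of (B1+B2+B3), [B4/(1+B4*B5)] = (-48*s^4 - 260*s^3 + 8*s^2 + 28*s)/(12*s^5 + 11*s^4 + 10*s^3 - 6*s^2 - 22*s - 5)
Evaluating the step-3 result (the overall T(s)) at s = 0 gives T(0) = 0/(-5) = 0.

Final answer: 0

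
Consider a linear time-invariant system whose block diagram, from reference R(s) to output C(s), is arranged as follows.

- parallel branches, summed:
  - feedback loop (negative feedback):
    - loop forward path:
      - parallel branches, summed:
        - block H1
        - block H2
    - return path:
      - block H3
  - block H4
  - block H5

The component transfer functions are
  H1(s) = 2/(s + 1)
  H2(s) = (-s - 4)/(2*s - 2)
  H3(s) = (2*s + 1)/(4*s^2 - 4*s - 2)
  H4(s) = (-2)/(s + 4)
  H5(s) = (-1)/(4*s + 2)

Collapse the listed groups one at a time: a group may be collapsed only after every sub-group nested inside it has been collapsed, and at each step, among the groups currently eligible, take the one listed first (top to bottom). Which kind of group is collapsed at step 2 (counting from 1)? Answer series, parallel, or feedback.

1. parallel reduction of H1, H2
2. reduce the feedback loop with forward (H1+H2) and return H3
3. combine [(H1+H2)/(1+(H1+H2)*H3)], H4, H5 in parallel
At step 2 the group reduced is feedback.

Hence the answer: feedback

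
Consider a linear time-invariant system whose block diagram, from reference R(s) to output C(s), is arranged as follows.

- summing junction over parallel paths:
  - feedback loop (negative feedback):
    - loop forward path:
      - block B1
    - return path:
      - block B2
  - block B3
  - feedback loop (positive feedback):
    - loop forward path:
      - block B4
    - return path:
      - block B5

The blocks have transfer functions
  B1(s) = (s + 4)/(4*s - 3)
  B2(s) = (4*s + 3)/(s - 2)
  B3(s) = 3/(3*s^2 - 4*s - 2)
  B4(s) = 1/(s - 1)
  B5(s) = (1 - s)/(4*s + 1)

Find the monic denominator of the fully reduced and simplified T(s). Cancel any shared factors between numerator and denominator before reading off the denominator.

1. apply the feedback formula to B1, B2; result (s^2 + 2*s - 8)/(8*s^2 + 8*s + 18)
2. reduce the feedback loop with forward B4 and return B5; result (4*s + 1)/(4*s^2 - 2*s - 2)
3. combine [B1/(1+B1*B2)], B3, [B4/(1-B4*B5)] in parallel; result (6*s^6 + 49*s^5 - 29*s^4 + 120*s^3 - 75*s^2 - 238*s - 88)/(48*s^6 - 40*s^5 - 4*s^4 - 174*s^3 + 10*s^2 + 124*s + 36)
No further cancellation is possible in the step-3 result, so that is T(s). Its denominator becomes monic after dividing by the leading coefficient 48.

Hence the answer: s^6 - 5*s^5/6 - s^4/12 - 29*s^3/8 + 5*s^2/24 + 31*s/12 + 3/4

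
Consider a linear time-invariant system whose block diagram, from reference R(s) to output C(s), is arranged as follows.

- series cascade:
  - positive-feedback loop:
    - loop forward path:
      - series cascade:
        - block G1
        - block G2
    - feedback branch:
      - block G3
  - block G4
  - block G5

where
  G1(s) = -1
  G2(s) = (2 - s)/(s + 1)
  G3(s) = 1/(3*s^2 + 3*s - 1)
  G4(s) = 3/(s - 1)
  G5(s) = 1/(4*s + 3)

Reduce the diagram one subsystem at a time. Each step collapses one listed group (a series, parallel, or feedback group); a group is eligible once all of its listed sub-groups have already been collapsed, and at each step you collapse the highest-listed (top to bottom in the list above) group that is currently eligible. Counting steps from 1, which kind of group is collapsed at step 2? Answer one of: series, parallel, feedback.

[1] series reduction of G1, G2
[2] apply the feedback formula to (G1*G2), G3
[3] multiply [(G1*G2)/(1-(G1*G2)*G3)], G4, G5 (series)
Step 2 collapses a feedback group.

Hence the answer: feedback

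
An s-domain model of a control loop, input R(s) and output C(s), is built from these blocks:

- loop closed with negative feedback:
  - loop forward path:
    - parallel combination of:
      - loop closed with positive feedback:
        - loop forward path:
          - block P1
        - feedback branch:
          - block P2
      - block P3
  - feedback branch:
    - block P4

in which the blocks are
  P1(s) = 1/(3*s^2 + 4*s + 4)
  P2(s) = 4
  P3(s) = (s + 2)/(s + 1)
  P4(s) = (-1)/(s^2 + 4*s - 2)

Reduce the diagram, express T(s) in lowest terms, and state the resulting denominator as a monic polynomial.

Step 1 - collapse the loop (P1 forward, P2 return): 1/(3*s^2 + 4*s)
Step 2 - sum the parallel branches [P1/(1-P1*P2)], P3: (3*s^3 + 10*s^2 + 9*s + 1)/(3*s^3 + 7*s^2 + 4*s)
Step 3 - close the feedback loop around ([P1/(1-P1*P2)]+P3), P4: (3*s^5 + 22*s^4 + 43*s^3 + 17*s^2 - 14*s - 2)/(3*s^5 + 19*s^4 + 23*s^3 - 8*s^2 - 17*s - 1)
T(s) is the step-3 result (common factors already cancelled). Leading coefficient of the denominator: 3. Divide through by 3 for the monic polynomial.

Final answer: s^5 + 19*s^4/3 + 23*s^3/3 - 8*s^2/3 - 17*s/3 - 1/3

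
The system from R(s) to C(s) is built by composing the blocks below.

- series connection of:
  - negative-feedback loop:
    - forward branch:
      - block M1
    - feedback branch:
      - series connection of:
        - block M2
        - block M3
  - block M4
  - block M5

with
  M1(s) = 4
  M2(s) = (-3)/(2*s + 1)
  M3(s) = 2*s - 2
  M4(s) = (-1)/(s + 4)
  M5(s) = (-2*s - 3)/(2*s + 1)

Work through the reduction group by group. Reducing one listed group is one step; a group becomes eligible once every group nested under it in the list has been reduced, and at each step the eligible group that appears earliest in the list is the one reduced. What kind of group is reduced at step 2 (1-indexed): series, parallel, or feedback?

1. series reduction of M2, M3
2. feedback reduction of M1, (M2*M3)
3. multiply [M1/(1+M1*(M2*M3))], M4, M5 (series)
The group at step 2 is a feedback group.

Answer: feedback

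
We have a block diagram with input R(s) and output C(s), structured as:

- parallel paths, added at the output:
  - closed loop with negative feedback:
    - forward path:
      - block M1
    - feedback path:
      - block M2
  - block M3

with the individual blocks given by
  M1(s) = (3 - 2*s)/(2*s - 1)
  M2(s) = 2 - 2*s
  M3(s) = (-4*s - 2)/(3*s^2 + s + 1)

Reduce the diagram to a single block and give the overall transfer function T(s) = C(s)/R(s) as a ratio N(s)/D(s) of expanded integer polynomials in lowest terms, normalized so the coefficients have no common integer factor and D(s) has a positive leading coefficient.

Step 1: feedback reduction of M1, M2 = (3 - 2*s)/(4*s^2 - 8*s + 5)
Step 2: add [M1/(1+M1*M2)], M3 (parallel): this yields T(s), and no further normalization is needed

Final answer: (-22*s^3 + 31*s^2 - 3*s - 7)/(12*s^4 - 20*s^3 + 11*s^2 - 3*s + 5)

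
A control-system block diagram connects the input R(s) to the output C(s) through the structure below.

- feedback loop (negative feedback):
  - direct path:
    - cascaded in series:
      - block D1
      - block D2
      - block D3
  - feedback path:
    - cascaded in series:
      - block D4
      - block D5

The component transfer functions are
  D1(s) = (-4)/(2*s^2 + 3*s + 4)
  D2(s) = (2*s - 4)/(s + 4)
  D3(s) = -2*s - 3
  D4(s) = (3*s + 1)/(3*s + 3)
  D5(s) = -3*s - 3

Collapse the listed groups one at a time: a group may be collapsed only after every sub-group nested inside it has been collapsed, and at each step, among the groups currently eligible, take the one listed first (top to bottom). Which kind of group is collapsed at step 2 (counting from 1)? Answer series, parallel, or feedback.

Step 1 - multiply D1, D2, D3 (series)
Step 2 - reduce the series chain D4, D5
Step 3 - feedback reduction of (D1*D2*D3), (D4*D5)
The group at step 2 is a series group.

Final answer: series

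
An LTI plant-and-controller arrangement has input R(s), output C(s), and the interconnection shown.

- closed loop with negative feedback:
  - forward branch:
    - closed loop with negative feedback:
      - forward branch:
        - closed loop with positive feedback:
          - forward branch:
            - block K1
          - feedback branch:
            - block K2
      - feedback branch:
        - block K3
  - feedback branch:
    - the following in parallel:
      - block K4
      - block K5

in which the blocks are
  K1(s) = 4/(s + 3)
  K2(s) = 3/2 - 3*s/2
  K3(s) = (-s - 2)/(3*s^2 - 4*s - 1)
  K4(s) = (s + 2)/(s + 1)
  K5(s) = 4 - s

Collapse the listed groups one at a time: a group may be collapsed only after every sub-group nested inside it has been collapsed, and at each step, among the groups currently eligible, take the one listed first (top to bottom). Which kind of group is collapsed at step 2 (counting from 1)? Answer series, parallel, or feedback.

Step 1: collapse the loop (K1 forward, K2 return)
Step 2: reduce the feedback loop with forward [K1/(1-K1*K2)] and return K3
Step 3: add K4, K5 (parallel)
Step 4: close the feedback loop around [[K1/(1-K1*K2)]/(1+[K1/(1-K1*K2)]*K3)], (K4+K5)
Step 2: feedback.

Hence the answer: feedback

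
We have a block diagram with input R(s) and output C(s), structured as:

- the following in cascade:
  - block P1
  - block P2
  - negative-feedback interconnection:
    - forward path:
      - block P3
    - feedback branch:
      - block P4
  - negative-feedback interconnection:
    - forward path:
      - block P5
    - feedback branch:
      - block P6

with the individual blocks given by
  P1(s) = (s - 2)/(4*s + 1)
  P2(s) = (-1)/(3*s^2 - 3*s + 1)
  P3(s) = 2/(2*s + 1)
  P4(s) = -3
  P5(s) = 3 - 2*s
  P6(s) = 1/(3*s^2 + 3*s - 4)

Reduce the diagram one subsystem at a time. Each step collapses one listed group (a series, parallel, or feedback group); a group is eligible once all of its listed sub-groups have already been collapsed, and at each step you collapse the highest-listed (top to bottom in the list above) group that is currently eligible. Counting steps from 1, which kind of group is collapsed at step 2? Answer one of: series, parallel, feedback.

Answer: feedback

Working:
Step 1. feedback reduction of P3, P4
Step 2. apply the feedback formula to P5, P6
Step 3. multiply P1, P2, [P3/(1+P3*P4)], [P5/(1+P5*P6)] (series)
At step 2 the group reduced is feedback.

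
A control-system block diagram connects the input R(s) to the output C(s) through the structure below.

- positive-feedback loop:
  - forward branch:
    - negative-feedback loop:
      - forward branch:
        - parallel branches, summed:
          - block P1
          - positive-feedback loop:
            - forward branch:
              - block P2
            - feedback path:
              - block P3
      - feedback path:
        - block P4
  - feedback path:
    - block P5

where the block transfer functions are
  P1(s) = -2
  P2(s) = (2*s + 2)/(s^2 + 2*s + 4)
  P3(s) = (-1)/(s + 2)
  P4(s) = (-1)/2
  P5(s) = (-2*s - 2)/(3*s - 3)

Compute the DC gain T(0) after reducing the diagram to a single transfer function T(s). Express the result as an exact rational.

1. collapse the loop (P2 forward, P3 return): (2*s^2 + 6*s + 4)/(s^3 + 4*s^2 + 10*s + 10)
2. combine P1, [P2/(1-P2*P3)] in parallel: (-2*s^3 - 6*s^2 - 14*s - 16)/(s^3 + 4*s^2 + 10*s + 10)
3. close the feedback loop around (P1+[P2/(1-P2*P3)]), P4: (-2*s^3 - 6*s^2 - 14*s - 16)/(2*s^3 + 7*s^2 + 17*s + 18)
4. apply the feedback formula to [(P1+[P2/(1-P2*P3)])/(1+(P1+[P2/(1-P2*P3)])*P4)], P5: (-6*s^4 - 12*s^3 - 24*s^2 - 6*s + 48)/(2*s^4 - s^3 - 10*s^2 - 57*s - 86)
DC gain: substitute s = 0 into T(s) from step 4: T(0) = 48/(-86) = -24/43.

Answer: -24/43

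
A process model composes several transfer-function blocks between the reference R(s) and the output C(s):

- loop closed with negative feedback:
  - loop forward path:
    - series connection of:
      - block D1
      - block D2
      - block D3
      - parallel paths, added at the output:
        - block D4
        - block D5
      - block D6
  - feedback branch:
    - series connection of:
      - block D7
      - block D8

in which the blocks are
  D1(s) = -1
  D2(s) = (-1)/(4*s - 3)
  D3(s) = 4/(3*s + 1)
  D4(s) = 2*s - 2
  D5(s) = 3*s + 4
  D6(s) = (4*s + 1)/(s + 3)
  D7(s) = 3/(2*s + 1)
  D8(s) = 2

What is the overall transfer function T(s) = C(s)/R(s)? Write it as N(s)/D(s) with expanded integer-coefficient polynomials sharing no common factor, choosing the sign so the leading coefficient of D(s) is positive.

[1] add D4, D5 (parallel) gives 5*s + 2
[2] series reduction of D1, D2, D3, (D4+D5), D6 gives (80*s^2 + 52*s + 8)/(12*s^3 + 31*s^2 - 18*s - 9)
[3] multiply D7, D8 (series) gives 6/(2*s + 1)
[4] apply the feedback formula to (D1*D2*D3*(D4+D5)*D6), (D7*D8): this yields T(s), and no further normalization is needed

Final answer: (160*s^3 + 184*s^2 + 68*s + 8)/(24*s^4 + 74*s^3 + 475*s^2 + 276*s + 39)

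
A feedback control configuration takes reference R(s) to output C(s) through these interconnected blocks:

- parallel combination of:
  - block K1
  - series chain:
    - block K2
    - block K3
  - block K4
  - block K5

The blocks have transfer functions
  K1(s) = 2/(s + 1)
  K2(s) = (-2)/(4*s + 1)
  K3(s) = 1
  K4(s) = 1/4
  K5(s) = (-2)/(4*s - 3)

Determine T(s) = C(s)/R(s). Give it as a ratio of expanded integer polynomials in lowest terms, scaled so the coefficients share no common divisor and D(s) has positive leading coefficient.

[1] reduce the series chain K2, K3 gives (-2)/(4*s + 1)
[2] add K1, (K2*K3), K4, K5 (parallel); the result is T(s) itself (integer coefficients, no common factor, positive leading denominator coefficient)

Therefore the answer is (16*s^3 + 72*s^2 - 123*s - 11)/(64*s^3 + 32*s^2 - 44*s - 12).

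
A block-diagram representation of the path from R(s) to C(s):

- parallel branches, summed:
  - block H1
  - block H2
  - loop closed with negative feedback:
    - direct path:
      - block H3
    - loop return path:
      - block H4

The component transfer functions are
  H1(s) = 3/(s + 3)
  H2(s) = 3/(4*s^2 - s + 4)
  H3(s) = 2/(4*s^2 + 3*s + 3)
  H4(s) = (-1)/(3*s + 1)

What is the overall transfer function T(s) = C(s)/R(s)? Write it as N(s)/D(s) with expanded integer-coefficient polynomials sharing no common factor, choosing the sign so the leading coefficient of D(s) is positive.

The answer is (144*s^5 + 180*s^4 + 470*s^3 + 313*s^2 + 326*s + 45)/(48*s^6 + 184*s^5 + 203*s^4 + 293*s^3 + 179*s^2 + 145*s + 12).

Reasoning:
Step 1. close the feedback loop around H3, H4 = (6*s + 2)/(12*s^3 + 13*s^2 + 12*s + 1)
Step 2. add H1, H2, [H3/(1+H3*H4)] (parallel) - this is the overall T(s), already in the required normalized form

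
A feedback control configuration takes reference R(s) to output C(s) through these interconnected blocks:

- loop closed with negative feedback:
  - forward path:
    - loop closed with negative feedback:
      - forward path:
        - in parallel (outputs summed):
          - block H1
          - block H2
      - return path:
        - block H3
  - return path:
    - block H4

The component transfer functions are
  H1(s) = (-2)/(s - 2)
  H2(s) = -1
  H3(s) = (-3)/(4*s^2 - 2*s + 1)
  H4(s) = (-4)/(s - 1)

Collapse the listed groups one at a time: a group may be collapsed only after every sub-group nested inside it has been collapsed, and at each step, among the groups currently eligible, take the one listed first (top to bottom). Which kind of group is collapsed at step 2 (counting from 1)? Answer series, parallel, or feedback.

The answer is feedback.

Reasoning:
[1] sum the parallel branches H1, H2
[2] apply the feedback formula to (H1+H2), H3
[3] apply the feedback formula to [(H1+H2)/(1+(H1+H2)*H3)], H4
The group at step 2 is a feedback group.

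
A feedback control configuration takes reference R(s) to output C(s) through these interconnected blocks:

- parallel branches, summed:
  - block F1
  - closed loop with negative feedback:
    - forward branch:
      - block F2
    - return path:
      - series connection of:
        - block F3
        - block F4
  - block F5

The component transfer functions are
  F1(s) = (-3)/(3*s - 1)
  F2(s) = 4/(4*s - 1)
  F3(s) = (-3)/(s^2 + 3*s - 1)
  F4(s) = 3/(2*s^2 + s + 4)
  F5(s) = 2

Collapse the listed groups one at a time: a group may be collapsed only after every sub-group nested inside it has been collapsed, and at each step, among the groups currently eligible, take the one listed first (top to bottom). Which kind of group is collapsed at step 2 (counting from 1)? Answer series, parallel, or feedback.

Reducing step by step:

1. reduce the series chain F3, F4
2. apply the feedback formula to F2, (F3*F4)
3. add F1, [F2/(1+F2*(F3*F4))], F5 (parallel)
So the answer for step 2 is feedback.

Answer: feedback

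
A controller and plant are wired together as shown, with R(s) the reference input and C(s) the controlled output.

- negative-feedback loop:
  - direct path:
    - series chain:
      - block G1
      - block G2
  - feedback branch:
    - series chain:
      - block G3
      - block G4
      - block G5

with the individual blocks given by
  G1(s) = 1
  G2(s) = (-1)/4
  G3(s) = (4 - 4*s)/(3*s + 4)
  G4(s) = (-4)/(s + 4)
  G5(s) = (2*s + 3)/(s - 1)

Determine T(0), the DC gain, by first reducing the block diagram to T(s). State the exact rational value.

Answer: -1

Working:
1. cascade G1, G2: (-1)/4
2. series reduction of G3, G4, G5: (32*s + 48)/(3*s^2 + 16*s + 16)
3. reduce the feedback loop with forward (G1*G2) and return (G3*G4*G5): (-3*s^2 - 16*s - 16)/(12*s^2 + 32*s + 16)
The step-3 result is T(s). Setting s = 0: T(0) = -16/16 = -1.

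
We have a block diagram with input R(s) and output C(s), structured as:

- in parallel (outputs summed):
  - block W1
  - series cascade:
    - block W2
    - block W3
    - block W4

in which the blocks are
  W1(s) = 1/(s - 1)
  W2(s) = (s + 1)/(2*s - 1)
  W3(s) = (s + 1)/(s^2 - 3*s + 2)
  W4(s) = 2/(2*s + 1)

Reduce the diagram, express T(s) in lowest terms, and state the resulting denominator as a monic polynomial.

1. multiply W2, W3, W4 (series) -> (2*s^2 + 4*s + 2)/(4*s^4 - 12*s^3 + 7*s^2 + 3*s - 2)
2. parallel reduction of W1, (W2*W3*W4) -> (4*s^3 - 6*s^2 + 3*s + 4)/(4*s^4 - 12*s^3 + 7*s^2 + 3*s - 2)
No further cancellation is possible in the step-2 result, so that is T(s). Its denominator becomes monic after dividing by the leading coefficient 4.

Therefore the answer is s^4 - 3*s^3 + 7*s^2/4 + 3*s/4 - 1/2.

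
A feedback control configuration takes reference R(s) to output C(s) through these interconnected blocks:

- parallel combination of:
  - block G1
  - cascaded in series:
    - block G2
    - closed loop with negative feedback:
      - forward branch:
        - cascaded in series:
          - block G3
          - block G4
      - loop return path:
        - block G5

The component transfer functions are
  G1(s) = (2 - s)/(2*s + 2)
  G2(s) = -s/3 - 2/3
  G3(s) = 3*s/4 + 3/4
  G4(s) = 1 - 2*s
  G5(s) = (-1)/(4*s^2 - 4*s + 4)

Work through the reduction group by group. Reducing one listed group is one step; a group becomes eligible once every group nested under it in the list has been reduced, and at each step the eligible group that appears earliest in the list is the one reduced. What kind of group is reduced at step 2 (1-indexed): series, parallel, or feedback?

[1] multiply G3, G4 (series)
[2] feedback reduction of (G3*G4), G5
[3] reduce the series chain G2, [(G3*G4)/(1+(G3*G4)*G5)]
[4] reduce the parallel group G1, (G2*[(G3*G4)/(1+(G3*G4)*G5)])
Step 2 collapses a feedback group.

Hence the answer: feedback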